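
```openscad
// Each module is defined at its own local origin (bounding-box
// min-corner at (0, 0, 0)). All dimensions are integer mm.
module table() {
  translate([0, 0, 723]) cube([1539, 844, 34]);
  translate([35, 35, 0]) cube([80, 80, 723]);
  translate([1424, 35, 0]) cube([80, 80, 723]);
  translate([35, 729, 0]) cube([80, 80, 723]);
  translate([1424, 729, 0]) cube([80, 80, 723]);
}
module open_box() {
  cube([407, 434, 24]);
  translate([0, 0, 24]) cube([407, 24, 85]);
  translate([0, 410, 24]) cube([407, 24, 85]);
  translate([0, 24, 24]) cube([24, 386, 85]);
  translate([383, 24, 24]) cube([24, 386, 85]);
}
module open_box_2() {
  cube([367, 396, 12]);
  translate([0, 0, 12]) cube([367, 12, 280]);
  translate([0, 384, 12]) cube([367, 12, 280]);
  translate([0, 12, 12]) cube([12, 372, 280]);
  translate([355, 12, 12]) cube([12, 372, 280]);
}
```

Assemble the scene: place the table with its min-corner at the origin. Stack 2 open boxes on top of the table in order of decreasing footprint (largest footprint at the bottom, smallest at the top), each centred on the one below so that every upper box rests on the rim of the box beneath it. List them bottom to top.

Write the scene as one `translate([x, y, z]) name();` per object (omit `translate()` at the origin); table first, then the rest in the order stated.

table();
translate([566, 205, 757]) open_box();
translate([586, 224, 866]) open_box_2();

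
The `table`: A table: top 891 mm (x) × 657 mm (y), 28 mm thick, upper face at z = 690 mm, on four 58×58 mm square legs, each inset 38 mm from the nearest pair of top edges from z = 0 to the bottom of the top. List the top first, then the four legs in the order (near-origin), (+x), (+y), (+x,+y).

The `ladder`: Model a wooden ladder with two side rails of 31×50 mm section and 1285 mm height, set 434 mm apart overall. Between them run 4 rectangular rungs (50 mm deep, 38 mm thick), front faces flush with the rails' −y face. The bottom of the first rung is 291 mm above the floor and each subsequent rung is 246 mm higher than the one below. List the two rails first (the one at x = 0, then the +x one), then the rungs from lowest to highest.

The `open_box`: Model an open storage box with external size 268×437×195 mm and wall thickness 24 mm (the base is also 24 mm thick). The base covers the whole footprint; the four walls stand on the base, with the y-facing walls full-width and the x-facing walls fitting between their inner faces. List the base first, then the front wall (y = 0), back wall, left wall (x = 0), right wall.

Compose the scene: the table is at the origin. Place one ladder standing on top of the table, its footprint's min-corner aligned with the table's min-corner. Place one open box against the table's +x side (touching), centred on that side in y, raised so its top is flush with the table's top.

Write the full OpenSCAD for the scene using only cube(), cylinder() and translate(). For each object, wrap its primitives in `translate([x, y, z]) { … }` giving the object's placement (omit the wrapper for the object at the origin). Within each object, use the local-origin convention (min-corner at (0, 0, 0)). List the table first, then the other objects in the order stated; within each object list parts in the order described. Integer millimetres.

translate([0, 0, 662]) cube([891, 657, 28]);
translate([38, 38, 0]) cube([58, 58, 662]);
translate([795, 38, 0]) cube([58, 58, 662]);
translate([38, 561, 0]) cube([58, 58, 662]);
translate([795, 561, 0]) cube([58, 58, 662]);
translate([0, 0, 690]) {
  cube([31, 50, 1285]);
  translate([403, 0, 0]) cube([31, 50, 1285]);
  translate([31, 0, 291]) cube([372, 50, 38]);
  translate([31, 0, 537]) cube([372, 50, 38]);
  translate([31, 0, 783]) cube([372, 50, 38]);
  translate([31, 0, 1029]) cube([372, 50, 38]);
}
translate([891, 110, 495]) {
  cube([268, 437, 24]);
  translate([0, 0, 24]) cube([268, 24, 171]);
  translate([0, 413, 24]) cube([268, 24, 171]);
  translate([0, 24, 24]) cube([24, 389, 171]);
  translate([244, 24, 24]) cube([24, 389, 171]);
}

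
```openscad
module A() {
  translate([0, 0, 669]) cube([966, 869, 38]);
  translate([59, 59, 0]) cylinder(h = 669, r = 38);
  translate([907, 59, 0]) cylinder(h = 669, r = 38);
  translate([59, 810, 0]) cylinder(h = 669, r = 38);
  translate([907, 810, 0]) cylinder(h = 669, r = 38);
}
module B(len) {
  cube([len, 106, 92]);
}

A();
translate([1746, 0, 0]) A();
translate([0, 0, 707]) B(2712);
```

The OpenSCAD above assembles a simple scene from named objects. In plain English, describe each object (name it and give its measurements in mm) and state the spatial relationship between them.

A is a table: top 966 mm (x) × 869 mm (y), 38 mm thick, upper face at z = 707 mm, on four round legs of 76 mm diameter, each leg's bounding box inset 21 mm from the nearest pair of top edges, running from z = 0 to the bottom of the top.

B is a rectangular beam 2712 mm long (x), 106 mm deep (y), 92 mm thick (z).

The beam spans the tops of two tables placed 780 mm apart, resting at z = 707 mm.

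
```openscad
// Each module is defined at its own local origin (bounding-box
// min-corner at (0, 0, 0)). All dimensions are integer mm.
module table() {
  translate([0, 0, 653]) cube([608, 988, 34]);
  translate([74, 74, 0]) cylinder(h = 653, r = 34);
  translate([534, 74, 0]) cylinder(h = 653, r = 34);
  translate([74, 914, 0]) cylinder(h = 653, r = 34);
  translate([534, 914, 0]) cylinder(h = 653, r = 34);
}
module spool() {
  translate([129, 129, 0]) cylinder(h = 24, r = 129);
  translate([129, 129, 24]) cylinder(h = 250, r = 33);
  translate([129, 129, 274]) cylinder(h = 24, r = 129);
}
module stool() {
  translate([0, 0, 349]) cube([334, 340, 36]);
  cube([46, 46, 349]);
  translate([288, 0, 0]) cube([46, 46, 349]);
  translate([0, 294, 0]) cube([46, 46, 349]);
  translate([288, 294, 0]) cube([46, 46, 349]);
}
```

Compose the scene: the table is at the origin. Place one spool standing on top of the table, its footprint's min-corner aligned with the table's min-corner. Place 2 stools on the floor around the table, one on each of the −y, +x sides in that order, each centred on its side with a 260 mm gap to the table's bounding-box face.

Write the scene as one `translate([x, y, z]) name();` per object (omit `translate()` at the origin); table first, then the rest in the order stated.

table();
translate([0, 0, 687]) spool();
translate([137, -600, 0]) stool();
translate([868, 324, 0]) stool();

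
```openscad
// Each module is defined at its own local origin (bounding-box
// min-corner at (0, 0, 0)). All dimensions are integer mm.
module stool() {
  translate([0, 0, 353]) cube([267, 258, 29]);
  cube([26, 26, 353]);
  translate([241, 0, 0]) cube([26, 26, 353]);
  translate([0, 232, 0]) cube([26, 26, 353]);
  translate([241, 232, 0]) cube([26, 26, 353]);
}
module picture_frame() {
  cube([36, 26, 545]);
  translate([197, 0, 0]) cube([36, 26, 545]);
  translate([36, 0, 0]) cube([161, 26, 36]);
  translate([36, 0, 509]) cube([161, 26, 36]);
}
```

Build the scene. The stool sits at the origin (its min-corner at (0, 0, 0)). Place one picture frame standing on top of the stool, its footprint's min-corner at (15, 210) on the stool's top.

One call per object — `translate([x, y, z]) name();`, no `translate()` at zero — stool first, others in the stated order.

stool();
translate([15, 210, 382]) picture_frame();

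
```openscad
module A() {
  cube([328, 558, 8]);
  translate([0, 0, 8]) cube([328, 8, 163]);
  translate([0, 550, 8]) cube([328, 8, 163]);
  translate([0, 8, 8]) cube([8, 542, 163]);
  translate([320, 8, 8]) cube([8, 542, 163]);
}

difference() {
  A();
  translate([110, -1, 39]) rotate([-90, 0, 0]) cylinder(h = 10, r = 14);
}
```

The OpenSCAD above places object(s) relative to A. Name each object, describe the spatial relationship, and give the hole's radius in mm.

A is an open box. The open box has a circular hole through its front wall. The hole's radius is 14 mm.

The subtracted cylinder has r = 14 mm.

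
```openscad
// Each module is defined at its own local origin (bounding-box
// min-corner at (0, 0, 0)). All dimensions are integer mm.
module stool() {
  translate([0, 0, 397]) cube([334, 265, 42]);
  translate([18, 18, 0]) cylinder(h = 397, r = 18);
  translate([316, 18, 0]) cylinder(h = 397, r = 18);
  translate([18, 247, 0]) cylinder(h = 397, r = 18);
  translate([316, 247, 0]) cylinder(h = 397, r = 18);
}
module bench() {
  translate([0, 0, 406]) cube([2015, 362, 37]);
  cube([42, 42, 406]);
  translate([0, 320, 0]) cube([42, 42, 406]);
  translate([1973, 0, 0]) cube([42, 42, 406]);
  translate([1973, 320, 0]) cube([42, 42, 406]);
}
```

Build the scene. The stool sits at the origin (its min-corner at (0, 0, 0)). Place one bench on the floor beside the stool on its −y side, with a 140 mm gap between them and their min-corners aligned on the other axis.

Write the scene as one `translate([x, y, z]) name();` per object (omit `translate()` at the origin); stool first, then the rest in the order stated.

stool();
translate([0, -502, 0]) bench();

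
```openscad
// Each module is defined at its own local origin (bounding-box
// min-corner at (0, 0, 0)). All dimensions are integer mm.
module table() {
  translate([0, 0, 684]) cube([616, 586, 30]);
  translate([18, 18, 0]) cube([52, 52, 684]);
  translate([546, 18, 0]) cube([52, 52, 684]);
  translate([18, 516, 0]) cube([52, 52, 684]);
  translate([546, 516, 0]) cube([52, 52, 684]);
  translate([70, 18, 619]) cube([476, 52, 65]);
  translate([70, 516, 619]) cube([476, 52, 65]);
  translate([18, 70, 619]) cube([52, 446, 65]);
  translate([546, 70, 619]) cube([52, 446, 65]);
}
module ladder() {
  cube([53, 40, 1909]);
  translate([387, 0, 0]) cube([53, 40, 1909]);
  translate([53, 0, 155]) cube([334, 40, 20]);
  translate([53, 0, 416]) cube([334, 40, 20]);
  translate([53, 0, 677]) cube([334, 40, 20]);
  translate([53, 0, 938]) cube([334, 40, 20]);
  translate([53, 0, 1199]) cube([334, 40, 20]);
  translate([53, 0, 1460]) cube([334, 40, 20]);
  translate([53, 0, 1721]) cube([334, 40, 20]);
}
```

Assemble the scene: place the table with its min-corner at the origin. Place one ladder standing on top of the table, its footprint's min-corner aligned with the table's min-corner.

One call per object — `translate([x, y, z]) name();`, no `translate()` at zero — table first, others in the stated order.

table();
translate([0, 0, 714]) ladder();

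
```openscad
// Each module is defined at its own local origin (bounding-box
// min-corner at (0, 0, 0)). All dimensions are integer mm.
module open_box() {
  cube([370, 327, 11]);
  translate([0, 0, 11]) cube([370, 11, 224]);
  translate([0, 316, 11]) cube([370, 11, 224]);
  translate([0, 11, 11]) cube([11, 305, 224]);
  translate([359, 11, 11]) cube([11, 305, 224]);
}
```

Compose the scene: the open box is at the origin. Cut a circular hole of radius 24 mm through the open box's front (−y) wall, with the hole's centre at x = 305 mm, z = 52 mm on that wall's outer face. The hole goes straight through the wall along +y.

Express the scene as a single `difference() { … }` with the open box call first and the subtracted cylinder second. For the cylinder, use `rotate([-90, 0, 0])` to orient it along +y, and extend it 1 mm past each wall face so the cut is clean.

difference() {
  open_box();
  translate([305, -1, 52]) rotate([-90, 0, 0]) cylinder(h = 13, r = 24);
}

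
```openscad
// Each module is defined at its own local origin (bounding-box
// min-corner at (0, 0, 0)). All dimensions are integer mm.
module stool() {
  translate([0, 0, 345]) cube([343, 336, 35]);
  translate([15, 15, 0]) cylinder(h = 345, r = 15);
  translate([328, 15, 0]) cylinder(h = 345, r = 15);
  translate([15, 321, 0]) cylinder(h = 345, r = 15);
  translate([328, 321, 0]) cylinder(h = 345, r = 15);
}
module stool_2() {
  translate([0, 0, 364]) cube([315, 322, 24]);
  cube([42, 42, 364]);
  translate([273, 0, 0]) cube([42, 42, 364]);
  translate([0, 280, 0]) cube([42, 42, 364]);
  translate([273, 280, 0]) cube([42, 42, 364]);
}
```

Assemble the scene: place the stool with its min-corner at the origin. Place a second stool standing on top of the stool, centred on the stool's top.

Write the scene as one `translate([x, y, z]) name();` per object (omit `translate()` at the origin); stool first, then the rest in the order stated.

stool();
translate([14, 7, 380]) stool_2();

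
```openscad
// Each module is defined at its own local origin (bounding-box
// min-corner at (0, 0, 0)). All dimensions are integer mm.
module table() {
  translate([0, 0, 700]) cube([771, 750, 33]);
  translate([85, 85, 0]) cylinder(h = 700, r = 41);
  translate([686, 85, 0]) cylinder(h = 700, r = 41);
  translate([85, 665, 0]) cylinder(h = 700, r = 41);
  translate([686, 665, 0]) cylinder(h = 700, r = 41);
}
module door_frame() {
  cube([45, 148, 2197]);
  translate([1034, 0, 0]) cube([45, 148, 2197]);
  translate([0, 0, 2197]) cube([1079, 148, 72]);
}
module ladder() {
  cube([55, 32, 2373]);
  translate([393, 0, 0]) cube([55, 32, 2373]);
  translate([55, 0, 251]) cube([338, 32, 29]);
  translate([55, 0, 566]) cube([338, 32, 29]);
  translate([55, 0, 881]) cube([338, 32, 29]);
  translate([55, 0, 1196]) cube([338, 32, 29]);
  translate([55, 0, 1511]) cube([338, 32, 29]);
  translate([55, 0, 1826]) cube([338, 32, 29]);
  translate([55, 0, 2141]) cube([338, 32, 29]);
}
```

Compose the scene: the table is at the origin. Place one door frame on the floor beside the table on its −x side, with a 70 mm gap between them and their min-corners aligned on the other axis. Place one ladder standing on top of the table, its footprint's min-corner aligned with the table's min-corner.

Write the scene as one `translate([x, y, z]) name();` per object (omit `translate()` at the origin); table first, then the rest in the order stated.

table();
translate([-1149, 0, 0]) door_frame();
translate([0, 0, 733]) ladder();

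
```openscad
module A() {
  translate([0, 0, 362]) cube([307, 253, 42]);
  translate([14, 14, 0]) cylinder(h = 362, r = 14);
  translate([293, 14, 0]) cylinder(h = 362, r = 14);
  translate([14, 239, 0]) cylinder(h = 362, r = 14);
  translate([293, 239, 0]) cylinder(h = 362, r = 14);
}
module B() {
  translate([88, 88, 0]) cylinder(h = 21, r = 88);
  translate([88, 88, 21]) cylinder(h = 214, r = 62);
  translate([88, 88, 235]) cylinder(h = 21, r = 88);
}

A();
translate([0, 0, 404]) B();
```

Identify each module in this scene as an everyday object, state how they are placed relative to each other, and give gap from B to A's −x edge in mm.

A is a stool. B is a spool. The spool is on top of the stool. The gap from the spool to the stool's −x edge is 0 mm.

The spool's min-x is at 0; the stool's min-x is 0; gap = 0 mm.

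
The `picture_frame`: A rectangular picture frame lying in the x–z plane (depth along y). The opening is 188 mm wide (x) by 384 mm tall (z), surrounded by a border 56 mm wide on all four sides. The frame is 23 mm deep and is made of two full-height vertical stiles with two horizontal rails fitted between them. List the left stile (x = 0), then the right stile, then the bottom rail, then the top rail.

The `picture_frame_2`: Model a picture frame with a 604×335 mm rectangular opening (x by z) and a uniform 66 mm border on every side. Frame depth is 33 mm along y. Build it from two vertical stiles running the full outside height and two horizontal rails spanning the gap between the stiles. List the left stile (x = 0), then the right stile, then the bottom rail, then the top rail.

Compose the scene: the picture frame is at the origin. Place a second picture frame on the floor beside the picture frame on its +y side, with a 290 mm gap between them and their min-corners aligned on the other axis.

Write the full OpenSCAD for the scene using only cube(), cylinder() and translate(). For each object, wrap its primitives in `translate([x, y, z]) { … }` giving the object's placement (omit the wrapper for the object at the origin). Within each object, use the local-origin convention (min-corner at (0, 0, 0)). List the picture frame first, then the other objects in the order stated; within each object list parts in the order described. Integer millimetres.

cube([56, 23, 496]);
translate([244, 0, 0]) cube([56, 23, 496]);
translate([56, 0, 0]) cube([188, 23, 56]);
translate([56, 0, 440]) cube([188, 23, 56]);
translate([0, 313, 0]) {
  cube([66, 33, 467]);
  translate([670, 0, 0]) cube([66, 33, 467]);
  translate([66, 0, 0]) cube([604, 33, 66]);
  translate([66, 0, 401]) cube([604, 33, 66]);
}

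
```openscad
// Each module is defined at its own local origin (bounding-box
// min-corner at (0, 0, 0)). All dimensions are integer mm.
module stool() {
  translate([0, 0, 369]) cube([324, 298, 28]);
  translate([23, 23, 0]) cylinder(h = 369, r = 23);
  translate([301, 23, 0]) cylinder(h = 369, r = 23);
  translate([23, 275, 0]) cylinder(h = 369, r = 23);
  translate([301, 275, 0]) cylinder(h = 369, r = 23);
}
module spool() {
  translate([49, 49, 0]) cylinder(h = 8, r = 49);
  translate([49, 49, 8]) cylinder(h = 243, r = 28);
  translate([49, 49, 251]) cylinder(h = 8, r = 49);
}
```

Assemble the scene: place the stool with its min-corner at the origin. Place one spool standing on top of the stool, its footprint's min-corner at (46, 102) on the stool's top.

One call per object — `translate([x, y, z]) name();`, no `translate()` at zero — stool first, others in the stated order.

stool();
translate([46, 102, 397]) spool();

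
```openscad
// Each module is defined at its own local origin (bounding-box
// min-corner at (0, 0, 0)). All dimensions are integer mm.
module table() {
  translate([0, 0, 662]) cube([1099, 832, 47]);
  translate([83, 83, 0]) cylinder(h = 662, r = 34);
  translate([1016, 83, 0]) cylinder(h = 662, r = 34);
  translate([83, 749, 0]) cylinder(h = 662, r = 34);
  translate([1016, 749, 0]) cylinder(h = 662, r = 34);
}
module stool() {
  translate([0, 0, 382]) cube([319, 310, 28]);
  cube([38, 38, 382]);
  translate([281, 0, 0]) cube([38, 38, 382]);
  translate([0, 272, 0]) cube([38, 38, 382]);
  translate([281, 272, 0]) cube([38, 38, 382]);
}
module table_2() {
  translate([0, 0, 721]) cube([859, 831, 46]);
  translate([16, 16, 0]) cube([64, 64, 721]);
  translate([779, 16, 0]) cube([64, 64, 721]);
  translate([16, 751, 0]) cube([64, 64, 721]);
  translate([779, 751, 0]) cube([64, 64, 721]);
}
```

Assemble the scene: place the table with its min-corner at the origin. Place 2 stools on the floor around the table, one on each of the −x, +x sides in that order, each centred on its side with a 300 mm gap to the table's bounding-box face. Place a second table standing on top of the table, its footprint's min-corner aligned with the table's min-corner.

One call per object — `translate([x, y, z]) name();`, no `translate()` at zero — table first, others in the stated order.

table();
translate([-619, 261, 0]) stool();
translate([1399, 261, 0]) stool();
translate([0, 0, 709]) table_2();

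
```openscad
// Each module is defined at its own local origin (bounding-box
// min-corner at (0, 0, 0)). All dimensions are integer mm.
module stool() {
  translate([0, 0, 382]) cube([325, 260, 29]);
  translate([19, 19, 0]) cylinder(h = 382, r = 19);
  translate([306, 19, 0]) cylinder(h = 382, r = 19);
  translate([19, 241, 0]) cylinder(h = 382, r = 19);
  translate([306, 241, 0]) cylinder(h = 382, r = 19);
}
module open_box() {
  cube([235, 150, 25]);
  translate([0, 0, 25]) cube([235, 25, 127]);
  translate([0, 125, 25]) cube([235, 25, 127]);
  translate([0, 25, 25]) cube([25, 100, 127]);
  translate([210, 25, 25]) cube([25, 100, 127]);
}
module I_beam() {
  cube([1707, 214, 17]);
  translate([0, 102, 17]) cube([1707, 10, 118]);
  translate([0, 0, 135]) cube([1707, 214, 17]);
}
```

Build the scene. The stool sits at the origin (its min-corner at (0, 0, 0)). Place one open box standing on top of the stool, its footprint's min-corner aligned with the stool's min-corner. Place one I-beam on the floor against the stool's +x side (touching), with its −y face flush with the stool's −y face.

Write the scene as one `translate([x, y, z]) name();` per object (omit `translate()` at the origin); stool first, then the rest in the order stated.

stool();
translate([0, 0, 411]) open_box();
translate([325, 0, 0]) I_beam();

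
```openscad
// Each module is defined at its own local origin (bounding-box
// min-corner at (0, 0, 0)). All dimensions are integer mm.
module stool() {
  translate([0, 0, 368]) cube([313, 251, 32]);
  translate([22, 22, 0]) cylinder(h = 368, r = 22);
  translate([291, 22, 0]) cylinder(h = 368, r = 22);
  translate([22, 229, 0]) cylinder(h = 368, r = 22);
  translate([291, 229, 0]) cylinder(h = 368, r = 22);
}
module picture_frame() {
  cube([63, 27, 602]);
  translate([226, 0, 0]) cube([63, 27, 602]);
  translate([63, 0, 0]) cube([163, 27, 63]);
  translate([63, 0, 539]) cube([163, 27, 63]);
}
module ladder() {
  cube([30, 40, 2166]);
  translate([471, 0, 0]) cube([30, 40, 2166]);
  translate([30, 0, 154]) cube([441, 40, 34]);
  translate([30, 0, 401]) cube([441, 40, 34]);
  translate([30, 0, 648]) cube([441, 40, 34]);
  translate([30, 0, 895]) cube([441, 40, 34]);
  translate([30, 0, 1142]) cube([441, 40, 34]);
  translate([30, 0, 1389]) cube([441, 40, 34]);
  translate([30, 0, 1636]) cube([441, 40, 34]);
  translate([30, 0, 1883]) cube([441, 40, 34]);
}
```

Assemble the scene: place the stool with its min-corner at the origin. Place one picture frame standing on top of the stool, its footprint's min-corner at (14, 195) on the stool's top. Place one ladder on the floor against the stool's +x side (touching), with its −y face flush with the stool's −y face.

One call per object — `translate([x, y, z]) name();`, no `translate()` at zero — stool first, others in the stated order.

stool();
translate([14, 195, 400]) picture_frame();
translate([313, 0, 0]) ladder();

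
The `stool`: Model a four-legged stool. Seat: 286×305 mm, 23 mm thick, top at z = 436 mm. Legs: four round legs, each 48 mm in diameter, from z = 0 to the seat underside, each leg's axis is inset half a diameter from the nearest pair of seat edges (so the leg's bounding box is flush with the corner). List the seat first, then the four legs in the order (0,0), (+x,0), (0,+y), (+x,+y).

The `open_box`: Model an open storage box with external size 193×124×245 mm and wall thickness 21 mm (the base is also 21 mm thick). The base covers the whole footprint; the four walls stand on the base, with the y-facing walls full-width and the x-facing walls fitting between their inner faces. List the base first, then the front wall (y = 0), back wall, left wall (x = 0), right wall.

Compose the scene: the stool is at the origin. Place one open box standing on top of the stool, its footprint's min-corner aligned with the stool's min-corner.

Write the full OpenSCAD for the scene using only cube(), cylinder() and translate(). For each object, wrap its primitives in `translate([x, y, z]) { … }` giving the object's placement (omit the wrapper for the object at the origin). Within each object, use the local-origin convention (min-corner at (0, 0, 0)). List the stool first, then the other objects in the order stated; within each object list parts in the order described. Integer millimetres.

translate([0, 0, 413]) cube([286, 305, 23]);
translate([24, 24, 0]) cylinder(h = 413, r = 24);
translate([262, 24, 0]) cylinder(h = 413, r = 24);
translate([24, 281, 0]) cylinder(h = 413, r = 24);
translate([262, 281, 0]) cylinder(h = 413, r = 24);
translate([0, 0, 436]) {
  cube([193, 124, 21]);
  translate([0, 0, 21]) cube([193, 21, 224]);
  translate([0, 103, 21]) cube([193, 21, 224]);
  translate([0, 21, 21]) cube([21, 82, 224]);
  translate([172, 21, 21]) cube([21, 82, 224]);
}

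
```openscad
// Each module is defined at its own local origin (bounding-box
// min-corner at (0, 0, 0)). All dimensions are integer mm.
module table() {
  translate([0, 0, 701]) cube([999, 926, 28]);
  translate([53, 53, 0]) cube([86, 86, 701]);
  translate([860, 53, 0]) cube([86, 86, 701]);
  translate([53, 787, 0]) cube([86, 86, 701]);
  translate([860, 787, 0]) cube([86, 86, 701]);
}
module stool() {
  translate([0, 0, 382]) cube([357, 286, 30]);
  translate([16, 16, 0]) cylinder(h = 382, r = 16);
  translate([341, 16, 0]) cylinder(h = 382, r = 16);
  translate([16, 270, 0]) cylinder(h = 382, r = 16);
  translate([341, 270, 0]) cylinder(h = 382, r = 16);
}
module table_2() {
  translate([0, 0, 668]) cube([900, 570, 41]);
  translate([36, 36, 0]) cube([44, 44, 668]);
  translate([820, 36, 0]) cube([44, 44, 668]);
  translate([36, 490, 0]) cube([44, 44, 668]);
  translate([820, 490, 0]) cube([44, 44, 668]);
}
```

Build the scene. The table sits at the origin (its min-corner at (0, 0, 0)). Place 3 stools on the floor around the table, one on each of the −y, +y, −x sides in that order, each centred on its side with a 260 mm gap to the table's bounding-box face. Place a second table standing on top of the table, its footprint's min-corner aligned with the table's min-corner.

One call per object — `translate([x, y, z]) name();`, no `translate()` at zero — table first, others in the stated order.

table();
translate([321, -546, 0]) stool();
translate([321, 1186, 0]) stool();
translate([-617, 320, 0]) stool();
translate([0, 0, 729]) table_2();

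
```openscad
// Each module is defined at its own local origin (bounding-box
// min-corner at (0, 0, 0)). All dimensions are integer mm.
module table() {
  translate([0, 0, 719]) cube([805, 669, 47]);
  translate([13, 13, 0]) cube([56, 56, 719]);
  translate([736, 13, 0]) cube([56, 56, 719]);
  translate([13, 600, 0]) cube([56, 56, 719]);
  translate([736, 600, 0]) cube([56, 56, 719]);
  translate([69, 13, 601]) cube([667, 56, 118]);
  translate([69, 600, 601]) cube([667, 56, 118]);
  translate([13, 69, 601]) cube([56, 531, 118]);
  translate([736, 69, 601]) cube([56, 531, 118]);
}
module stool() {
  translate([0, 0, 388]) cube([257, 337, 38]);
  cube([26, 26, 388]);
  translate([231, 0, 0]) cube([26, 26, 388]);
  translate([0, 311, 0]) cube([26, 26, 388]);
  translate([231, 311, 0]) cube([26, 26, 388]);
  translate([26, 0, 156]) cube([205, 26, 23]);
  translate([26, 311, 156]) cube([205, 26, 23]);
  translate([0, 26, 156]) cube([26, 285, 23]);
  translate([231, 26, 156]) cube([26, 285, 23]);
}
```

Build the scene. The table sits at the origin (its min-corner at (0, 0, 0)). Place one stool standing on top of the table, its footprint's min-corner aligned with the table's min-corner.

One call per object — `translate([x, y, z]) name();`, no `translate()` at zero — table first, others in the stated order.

table();
translate([0, 0, 766]) stool();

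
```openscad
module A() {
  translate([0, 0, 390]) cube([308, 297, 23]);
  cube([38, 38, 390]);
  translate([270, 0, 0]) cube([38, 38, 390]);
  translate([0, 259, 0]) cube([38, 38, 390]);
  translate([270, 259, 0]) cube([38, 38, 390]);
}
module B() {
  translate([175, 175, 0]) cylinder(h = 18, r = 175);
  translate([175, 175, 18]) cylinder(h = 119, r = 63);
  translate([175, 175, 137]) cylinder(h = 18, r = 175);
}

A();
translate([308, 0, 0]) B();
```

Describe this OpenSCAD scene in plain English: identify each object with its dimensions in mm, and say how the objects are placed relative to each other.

A is a simple wooden stool: a rectangular seat 308 mm (x) by 297 mm (y), 23 mm thick, top face at z = 413 mm, on four square legs, each 38×38 mm in cross-section. The legs rest on z = 0, each flush with a corner of the seat.

B is a spool: two coaxial disc flanges of radius 175 mm and thickness 18 mm, joined by a core cylinder of radius 63 mm and height 119 mm. The lower flange rests on z = 0 and the three cylinders share a vertical axis.

The spool is against the stool's +x side, with their −y faces flush.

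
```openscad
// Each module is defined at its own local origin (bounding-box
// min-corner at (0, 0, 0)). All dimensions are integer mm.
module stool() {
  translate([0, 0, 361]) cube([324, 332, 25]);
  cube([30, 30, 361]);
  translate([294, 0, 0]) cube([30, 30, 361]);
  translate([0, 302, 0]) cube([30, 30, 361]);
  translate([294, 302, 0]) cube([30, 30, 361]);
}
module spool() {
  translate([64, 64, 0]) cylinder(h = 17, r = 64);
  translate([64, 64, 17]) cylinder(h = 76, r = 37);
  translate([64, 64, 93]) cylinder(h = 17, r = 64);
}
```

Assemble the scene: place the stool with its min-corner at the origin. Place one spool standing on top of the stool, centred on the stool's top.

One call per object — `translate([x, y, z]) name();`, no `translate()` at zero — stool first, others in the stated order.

stool();
translate([98, 102, 386]) spool();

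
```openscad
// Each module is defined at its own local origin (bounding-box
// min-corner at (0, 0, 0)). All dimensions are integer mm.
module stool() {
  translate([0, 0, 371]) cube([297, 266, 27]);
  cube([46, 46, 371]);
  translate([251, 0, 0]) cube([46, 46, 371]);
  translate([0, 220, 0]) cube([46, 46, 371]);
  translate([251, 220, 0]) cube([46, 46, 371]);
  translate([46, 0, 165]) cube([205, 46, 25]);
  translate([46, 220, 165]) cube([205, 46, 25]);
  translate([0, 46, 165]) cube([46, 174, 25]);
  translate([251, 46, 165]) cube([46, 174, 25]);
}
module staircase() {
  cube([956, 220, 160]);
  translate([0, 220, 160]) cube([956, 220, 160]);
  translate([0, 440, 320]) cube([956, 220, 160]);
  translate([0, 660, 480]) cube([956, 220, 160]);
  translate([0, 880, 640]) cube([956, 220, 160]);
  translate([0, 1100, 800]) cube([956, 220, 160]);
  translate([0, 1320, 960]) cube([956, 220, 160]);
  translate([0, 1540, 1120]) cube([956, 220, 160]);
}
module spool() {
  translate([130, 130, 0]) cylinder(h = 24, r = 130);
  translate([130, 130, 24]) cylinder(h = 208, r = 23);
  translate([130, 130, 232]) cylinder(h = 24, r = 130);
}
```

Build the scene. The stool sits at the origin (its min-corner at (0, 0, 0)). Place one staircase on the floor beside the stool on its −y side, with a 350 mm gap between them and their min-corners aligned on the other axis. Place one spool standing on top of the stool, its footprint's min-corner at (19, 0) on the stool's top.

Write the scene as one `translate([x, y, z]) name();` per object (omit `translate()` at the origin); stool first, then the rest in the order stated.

stool();
translate([0, -2110, 0]) staircase();
translate([19, 0, 398]) spool();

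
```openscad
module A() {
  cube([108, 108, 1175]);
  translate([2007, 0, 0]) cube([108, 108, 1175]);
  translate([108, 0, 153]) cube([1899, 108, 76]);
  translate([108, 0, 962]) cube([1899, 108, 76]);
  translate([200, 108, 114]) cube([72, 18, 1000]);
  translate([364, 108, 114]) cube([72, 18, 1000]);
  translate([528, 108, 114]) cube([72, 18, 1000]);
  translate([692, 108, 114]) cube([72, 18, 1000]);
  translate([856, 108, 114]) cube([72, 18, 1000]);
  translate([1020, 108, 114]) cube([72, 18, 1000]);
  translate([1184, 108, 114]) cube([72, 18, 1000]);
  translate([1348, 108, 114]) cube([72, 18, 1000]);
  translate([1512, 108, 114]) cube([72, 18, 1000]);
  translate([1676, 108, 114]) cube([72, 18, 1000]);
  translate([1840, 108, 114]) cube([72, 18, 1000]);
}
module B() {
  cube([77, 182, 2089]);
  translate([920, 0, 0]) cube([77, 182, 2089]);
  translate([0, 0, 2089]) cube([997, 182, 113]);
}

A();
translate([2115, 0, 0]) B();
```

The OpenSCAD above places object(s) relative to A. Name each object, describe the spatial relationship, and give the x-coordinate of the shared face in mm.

The fence section's +x face and the door frame's −x face are both at x = 2115 mm.

A is a fence section. B is a door frame. The door frame is against the fence section's +x side, with their −y faces flush. The x-coordinate of the shared face is 2115 mm.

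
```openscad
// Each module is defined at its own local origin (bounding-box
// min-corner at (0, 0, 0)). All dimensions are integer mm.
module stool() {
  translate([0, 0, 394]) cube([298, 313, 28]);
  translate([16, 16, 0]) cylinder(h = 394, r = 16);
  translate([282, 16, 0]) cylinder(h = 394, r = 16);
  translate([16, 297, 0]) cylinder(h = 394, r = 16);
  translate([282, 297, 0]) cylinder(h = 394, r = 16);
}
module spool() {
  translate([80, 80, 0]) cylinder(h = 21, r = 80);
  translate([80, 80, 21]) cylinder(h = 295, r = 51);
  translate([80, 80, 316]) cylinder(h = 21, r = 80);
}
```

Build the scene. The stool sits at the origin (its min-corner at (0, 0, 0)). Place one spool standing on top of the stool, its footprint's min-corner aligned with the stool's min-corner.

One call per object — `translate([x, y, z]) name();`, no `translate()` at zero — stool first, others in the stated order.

stool();
translate([0, 0, 422]) spool();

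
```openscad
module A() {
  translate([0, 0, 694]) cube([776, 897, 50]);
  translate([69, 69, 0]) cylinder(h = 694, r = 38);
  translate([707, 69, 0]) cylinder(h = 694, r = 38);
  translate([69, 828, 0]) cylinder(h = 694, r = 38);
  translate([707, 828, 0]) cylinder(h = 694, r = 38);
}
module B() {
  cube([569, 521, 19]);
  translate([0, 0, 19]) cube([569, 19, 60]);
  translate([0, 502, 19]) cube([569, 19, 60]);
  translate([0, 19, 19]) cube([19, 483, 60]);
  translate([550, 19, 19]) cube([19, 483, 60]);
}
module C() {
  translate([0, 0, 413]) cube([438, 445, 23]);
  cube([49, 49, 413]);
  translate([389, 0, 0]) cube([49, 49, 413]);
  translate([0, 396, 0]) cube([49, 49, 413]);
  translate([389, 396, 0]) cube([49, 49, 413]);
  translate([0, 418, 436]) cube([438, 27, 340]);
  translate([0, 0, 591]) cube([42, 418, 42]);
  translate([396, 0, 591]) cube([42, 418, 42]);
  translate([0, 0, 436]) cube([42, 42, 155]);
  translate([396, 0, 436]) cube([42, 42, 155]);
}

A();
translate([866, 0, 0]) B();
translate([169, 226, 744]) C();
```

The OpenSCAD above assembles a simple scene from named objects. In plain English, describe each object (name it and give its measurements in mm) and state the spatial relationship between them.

A is a table with a 776×897 mm rectangular top, 50 mm thick, top surface at z = 744 mm, supported by four round legs of 76 mm diameter, each leg's bounding box inset 31 mm from the nearest pair of top edges, running from the floor.

B is an open storage box with external size 569×521×79 mm and wall thickness 19 mm (the base is also 19 mm thick). The base covers the whole footprint; the four walls stand on the base, with the y-facing walls full-width and the x-facing walls fitting between their inner faces.

C is a chair: 438×445 mm seat, 23 mm thick, top at z = 436 mm, on four 49 mm square corner legs flush with the seat edges. A 27 mm thick backrest slab spans the full seat width, extending 340 mm above the seat top, its back face flush with the seat's +y edge. Two armrests of 42×42 mm section run along each side from the seat's front edge to the front of the backrest, top faces 197 mm above the seat top and outer faces flush with the seat's x-edges; a 42×42 mm post under the front of each armrest stands on the seat at the front corner.

The open box is on the floor beside the table on its +x side. The chair is on top of the table, centred.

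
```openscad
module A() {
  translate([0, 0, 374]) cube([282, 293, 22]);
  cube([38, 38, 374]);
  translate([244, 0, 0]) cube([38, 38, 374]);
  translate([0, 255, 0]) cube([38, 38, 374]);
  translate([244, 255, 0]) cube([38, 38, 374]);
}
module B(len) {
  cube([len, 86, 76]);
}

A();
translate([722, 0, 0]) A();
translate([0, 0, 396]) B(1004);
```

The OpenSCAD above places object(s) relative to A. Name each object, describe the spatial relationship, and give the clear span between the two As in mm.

A is a stool. B is a beam. A beam spans the tops of two stools. The clear span between the two stools is 440 mm.

Second stool starts at x = 722; first ends at x = 282; clear span = 722 − 282 = 440 mm.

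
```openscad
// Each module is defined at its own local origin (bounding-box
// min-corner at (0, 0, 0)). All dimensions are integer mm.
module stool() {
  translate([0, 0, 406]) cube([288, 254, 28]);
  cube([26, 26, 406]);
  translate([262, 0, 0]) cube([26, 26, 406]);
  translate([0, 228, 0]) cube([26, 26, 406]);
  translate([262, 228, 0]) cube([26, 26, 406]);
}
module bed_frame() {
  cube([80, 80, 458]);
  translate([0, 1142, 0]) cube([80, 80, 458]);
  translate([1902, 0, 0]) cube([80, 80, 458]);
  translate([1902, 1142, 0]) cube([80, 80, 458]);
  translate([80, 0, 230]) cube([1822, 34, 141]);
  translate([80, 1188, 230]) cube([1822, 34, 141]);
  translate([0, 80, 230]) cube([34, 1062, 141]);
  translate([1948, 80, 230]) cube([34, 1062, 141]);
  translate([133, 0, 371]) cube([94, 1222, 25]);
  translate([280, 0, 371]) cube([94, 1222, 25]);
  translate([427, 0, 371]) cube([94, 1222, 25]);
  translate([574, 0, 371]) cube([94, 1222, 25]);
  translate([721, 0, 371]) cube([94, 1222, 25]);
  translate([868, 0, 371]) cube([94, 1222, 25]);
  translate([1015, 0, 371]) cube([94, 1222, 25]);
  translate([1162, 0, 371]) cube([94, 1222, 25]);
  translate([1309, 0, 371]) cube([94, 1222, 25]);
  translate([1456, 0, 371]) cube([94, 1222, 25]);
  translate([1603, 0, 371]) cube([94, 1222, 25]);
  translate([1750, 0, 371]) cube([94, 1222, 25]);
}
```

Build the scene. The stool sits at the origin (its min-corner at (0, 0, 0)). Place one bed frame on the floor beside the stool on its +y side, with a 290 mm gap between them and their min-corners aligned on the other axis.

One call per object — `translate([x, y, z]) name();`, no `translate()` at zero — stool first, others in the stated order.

stool();
translate([0, 544, 0]) bed_frame();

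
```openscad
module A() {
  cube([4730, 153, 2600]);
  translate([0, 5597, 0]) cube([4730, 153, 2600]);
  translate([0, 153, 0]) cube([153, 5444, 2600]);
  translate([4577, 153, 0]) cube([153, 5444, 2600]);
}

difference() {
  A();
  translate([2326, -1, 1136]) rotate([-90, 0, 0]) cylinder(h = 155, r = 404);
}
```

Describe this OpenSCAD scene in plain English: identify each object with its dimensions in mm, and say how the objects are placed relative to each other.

A is the wall frame of a small rectangular building: four walls, each 2600 mm tall and 153 mm thick, enclosing a footprint 4730 mm (x) by 5750 mm (y) outside-to-outside, with no floor or roof. The front and back walls (the −y and +y sides) span the full width; the two side walls fit between them.

The house frame has a circular hole of radius 404 mm through its front wall, centred at (x = 2326, z = 1136).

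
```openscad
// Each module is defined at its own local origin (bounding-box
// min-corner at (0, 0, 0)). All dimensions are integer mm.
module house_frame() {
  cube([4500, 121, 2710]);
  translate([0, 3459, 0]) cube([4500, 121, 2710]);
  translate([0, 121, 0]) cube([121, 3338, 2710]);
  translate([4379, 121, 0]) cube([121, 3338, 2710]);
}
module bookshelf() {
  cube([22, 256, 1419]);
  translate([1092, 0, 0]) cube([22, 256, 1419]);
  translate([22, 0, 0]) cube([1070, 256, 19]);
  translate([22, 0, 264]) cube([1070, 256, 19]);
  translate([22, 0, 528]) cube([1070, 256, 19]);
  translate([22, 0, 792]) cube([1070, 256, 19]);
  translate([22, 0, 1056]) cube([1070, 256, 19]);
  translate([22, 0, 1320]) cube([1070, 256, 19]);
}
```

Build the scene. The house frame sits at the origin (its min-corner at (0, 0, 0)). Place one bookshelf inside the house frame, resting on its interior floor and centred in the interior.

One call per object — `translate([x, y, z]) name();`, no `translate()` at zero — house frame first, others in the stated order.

house_frame();
translate([1693, 1662, 0]) bookshelf();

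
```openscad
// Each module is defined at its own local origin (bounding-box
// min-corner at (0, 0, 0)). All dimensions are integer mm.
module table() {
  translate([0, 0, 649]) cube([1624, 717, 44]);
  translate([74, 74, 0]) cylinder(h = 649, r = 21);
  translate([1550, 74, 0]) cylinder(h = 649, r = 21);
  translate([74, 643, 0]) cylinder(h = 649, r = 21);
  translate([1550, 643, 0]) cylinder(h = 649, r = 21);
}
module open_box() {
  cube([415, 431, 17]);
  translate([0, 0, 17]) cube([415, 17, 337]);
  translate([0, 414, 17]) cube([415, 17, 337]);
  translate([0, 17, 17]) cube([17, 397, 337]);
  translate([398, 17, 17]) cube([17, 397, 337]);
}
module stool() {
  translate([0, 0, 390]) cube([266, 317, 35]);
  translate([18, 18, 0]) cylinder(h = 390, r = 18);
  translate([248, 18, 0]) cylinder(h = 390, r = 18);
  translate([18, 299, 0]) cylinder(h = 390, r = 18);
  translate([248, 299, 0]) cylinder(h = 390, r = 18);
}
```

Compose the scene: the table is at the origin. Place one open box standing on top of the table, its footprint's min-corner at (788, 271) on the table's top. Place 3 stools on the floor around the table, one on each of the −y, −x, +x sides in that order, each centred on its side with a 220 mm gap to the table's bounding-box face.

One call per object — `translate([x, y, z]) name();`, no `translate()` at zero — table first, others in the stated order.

table();
translate([788, 271, 693]) open_box();
translate([679, -537, 0]) stool();
translate([-486, 200, 0]) stool();
translate([1844, 200, 0]) stool();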